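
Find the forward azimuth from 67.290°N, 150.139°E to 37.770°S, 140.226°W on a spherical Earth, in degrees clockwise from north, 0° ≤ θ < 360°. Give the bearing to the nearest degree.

Δλ = -140.226 − 150.139 = -290.365°; wrapped into (−180°, 180°]: 69.635°.
θ = atan2( sin Δλ · cos φ₂ , cos φ₁ · sin φ₂ − sin φ₁ · cos φ₂ · cos Δλ )
  = atan2(0.74107, -0.49022) = 123.485° → normalised to [0°, 360°): 123.485°.

123°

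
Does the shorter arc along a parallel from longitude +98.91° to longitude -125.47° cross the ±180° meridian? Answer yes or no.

Naïve |-125.47 − 98.91| = 224.38° > 180°, so the shorter arc goes the other way round — across 180°.
Signed shortest Δλ = ((-125.47 − 98.91 + 180) mod 360) − 180 = 135.62°.
Going east by 135.62° from +98.91° passes through 180° before reaching -125.47°.

Yes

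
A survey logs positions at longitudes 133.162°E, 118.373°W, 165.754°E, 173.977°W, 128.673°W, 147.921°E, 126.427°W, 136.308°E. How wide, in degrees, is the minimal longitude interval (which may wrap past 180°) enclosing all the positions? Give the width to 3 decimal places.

108.465°

Sort the longitudes: -173.977°, -128.673°, -126.427°, -118.373°, +133.162°, +136.308°, +147.921°, +165.754°.
Eastward gaps between consecutive values (wrapping around): 45.304°, 2.246°, 8.054°, 251.535°, 3.146°, 11.613°, 17.833°, 20.269°.
Largest gap = 251.535° ⇒ minimal covering band is its complement: 360° − 251.535° = 108.465°.
Band runs from +133.162° eastward to -118.373°, crossing the antimeridian.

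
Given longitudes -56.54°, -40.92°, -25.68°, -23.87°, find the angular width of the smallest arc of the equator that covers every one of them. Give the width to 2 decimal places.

Sort the longitudes: -56.54°, -40.92°, -25.68°, -23.87°.
Eastward gaps between consecutive values (wrapping around): 15.62°, 15.24°, 1.81°, 327.33°.
Largest gap = 327.33° ⇒ minimal covering band is its complement: 360° − 327.33° = 32.67°.
Band runs from -56.54° eastward to -23.87°.

32.67°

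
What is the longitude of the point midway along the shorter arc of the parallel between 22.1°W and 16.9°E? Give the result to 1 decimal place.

2.6°W

Signed shortest Δλ from -22.1° to +16.9° is +39.0°.
Midpoint longitude = -22.1° + (+39.0°)/2 = -22.1° + 19.5° = -2.6°.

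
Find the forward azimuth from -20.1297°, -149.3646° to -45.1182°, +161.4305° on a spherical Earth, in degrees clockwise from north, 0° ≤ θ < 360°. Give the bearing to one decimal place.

Δλ = 161.4305 − -149.3646 = 310.7951°; wrapped into (−180°, 180°]: -49.2049°.
θ = atan2( sin Δλ · cos φ₂ , cos φ₁ · sin φ₂ − sin φ₁ · cos φ₂ · cos Δλ )
  = atan2(-0.53421, -0.50662) = -133.481° → normalised to [0°, 360°): 226.519°.

226.5°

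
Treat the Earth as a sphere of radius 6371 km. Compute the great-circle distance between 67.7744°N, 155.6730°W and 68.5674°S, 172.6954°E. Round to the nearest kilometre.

15353 km

Δλ = 172.6954 − -155.6730 = 328.3684°; wrapped into (−180°, 180°]: -31.6316°.
Δφ = -68.5674 − 67.7744 = -136.3418°.
a = sin²(Δφ/2) + cos φ₁ · cos φ₂ · sin²(Δλ/2) = 0.872002.
c = 2·atan2(√a, √(1−a)) = 2.40984 rad → d = 6371·c ≈ 15353.09 km.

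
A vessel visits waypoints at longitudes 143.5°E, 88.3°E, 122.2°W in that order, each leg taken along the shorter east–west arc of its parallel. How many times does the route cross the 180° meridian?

Leg 1: +143.5° → +88.3°, shortest Δλ = -55.2° (west) — does not cross 180°.
Leg 2: +88.3° → -122.2°, shortest Δλ = 149.5° (east) — crosses 180°.
Total crossings: 1.

1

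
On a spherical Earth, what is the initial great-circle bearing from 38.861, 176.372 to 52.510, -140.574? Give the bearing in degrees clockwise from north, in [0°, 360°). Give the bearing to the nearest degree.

Δλ = -140.574 − 176.372 = -316.946°; wrapped into (−180°, 180°]: 43.054°.
θ = atan2( sin Δλ · cos φ₂ , cos φ₁ · sin φ₂ − sin φ₁ · cos φ₂ · cos Δλ )
  = atan2(0.41550, 0.33881) = 50.805° → normalised to [0°, 360°): 50.805°.

51°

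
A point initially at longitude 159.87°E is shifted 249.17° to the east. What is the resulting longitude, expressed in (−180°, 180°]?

49.04°E

Start at +159.87°; shift +249.17° → +409.04°.
+409.04° lies outside (−180°, 180°]; subtract 360° → +49.04°.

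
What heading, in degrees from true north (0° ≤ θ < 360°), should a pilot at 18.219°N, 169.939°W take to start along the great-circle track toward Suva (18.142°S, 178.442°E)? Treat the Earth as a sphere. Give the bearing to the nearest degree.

Δλ = 178.442 − -169.939 = 348.381°; wrapped into (−180°, 180°]: -11.619°.
θ = atan2( sin Δλ · cos φ₂ , cos φ₁ · sin φ₂ − sin φ₁ · cos φ₂ · cos Δλ )
  = atan2(-0.19139, -0.58678) = -161.935° → normalised to [0°, 360°): 198.065°.

198°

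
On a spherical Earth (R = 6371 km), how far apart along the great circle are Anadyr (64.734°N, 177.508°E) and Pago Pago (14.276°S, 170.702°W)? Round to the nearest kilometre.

Δλ = -170.702 − 177.508 = -348.210°; wrapped into (−180°, 180°]: 11.790°.
Δφ = -14.276 − 64.734 = -79.010°.
a = sin²(Δφ/2) + cos φ₁ · cos φ₂ · sin²(Δλ/2) = 0.409044.
c = 2·atan2(√a, √(1−a)) = 1.38787 rad → d = 6371·c ≈ 8842.10 km.

8842 km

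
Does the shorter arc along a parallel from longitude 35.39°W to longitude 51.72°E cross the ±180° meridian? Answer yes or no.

No

Signed shortest Δλ = ((51.72 − -35.39 + 180) mod 360) − 180 = 87.11°.
Going east by 87.11° from -35.39° reaches +51.72° without touching 180°.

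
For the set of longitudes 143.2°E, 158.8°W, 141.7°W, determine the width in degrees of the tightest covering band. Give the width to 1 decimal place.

Sort the longitudes: -158.8°, -141.7°, +143.2°.
Eastward gaps between consecutive values (wrapping around): 17.1°, 284.9°, 58.0°.
Largest gap = 284.9° ⇒ minimal covering band is its complement: 360° − 284.9° = 75.1°.
Band runs from +143.2° eastward to -141.7°, crossing the antimeridian.

75.1°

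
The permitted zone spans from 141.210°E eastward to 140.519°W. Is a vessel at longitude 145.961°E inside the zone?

Yes

Band width going east from +141.210° to -140.519°: ((-140.519 − 141.210) mod 360) = 78.271°.
Offset of +145.961° east of the west edge: ((145.961 − 141.210) mod 360) = 4.751°.
4.751° ≤ 78.271° ⇒ inside.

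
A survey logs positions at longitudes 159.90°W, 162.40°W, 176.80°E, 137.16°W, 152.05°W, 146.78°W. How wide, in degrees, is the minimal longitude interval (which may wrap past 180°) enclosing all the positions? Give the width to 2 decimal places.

46.04°

Sort the longitudes: -162.40°, -159.90°, -152.05°, -146.78°, -137.16°, +176.80°.
Eastward gaps between consecutive values (wrapping around): 2.50°, 7.85°, 5.27°, 9.62°, 313.96°, 20.80°.
Largest gap = 313.96° ⇒ minimal covering band is its complement: 360° − 313.96° = 46.04°.
Band runs from +176.80° eastward to -137.16°, crossing the antimeridian.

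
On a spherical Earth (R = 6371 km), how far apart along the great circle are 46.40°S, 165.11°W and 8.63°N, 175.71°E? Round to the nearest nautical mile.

3460 nmi

Δλ = 175.71 − -165.11 = 340.82°; wrapped into (−180°, 180°]: -19.18°.
Δφ = 8.63 − -46.40 = 55.03°.
a = sin²(Δφ/2) + cos φ₁ · cos φ₂ · sin²(Δλ/2) = 0.232350.
c = 2·atan2(√a, √(1−a)) = 1.00593 rad → d = 6371·c ≈ 6408.80 km ≈ 3460.47 nmi.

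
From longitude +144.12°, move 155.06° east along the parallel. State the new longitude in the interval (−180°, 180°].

Start at +144.12°; shift +155.06° → +299.18°.
+299.18° lies outside (−180°, 180°]; subtract 360° → -60.82°.

-60.82°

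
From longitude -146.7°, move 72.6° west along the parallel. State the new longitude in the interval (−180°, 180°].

+140.7°

Start at -146.7°; shift −72.6° → -219.3°.
-219.3° lies outside (−180°, 180°]; add 360° → +140.7°.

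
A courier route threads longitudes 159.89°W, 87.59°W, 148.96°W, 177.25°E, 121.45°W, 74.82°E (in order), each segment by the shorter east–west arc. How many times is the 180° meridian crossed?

3

Leg 1: -159.89° → -87.59°, shortest Δλ = 72.3° (east) — does not cross 180°.
Leg 2: -87.59° → -148.96°, shortest Δλ = -61.37° (west) — does not cross 180°.
Leg 3: -148.96° → +177.25°, shortest Δλ = -33.79° (west) — crosses 180°.
Leg 4: +177.25° → -121.45°, shortest Δλ = 61.3° (east) — crosses 180°.
Leg 5: -121.45° → +74.82°, shortest Δλ = -163.73° (west) — crosses 180°.
Total crossings: 3.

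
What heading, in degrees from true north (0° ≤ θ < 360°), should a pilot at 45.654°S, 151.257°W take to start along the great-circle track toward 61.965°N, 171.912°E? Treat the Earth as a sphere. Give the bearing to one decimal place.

Δλ = 171.912 − -151.257 = 323.169°; wrapped into (−180°, 180°]: -36.831°.
θ = atan2( sin Δλ · cos φ₂ , cos φ₁ · sin φ₂ − sin φ₁ · cos φ₂ · cos Δλ )
  = atan2(-0.28175, 0.88600) = -17.641° → normalised to [0°, 360°): 342.359°.

342.4°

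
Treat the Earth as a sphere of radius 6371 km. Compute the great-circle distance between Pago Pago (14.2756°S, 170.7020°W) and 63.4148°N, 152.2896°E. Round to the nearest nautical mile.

4970 nmi

Δλ = 152.2896 − -170.7020 = 322.9916°; wrapped into (−180°, 180°]: -37.0084°.
Δφ = 63.4148 − -14.2756 = 77.6904°.
a = sin²(Δφ/2) + cos φ₁ · cos φ₂ · sin²(Δλ/2) = 0.437089.
c = 2·atan2(√a, √(1−a)) = 1.44464 rad → d = 6371·c ≈ 9203.80 km ≈ 4969.65 nmi.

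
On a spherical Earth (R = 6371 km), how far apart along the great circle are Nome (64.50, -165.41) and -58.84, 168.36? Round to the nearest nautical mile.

7501 nmi

Δλ = 168.36 − -165.41 = 333.77°; wrapped into (−180°, 180°]: -26.23°.
Δφ = -58.84 − 64.50 = -123.34°.
a = sin²(Δφ/2) + cos φ₁ · cos φ₂ · sin²(Δλ/2) = 0.786272.
c = 2·atan2(√a, √(1−a)) = 2.18040 rad → d = 6371·c ≈ 13891.34 km ≈ 7500.72 nmi.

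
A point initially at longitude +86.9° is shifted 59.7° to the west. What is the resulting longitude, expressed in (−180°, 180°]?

+27.2°

Start at +86.9°; shift −59.7° → +27.2°.
+27.2° already lies in (−180°, 180°].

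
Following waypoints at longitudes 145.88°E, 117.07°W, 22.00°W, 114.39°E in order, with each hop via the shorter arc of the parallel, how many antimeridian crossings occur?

1

Leg 1: +145.88° → -117.07°, shortest Δλ = 97.05° (east) — crosses 180°.
Leg 2: -117.07° → -22.00°, shortest Δλ = 95.07° (east) — does not cross 180°.
Leg 3: -22.00° → +114.39°, shortest Δλ = 136.39° (east) — does not cross 180°.
Total crossings: 1.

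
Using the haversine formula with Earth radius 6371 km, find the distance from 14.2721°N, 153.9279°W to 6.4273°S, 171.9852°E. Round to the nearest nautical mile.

Δλ = 171.9852 − -153.9279 = 325.9131°; wrapped into (−180°, 180°]: -34.0869°.
Δφ = -6.4273 − 14.2721 = -20.6994°.
a = sin²(Δφ/2) + cos φ₁ · cos φ₂ · sin²(Δλ/2) = 0.115007.
c = 2·atan2(√a, √(1−a)) = 0.69198 rad → d = 6371·c ≈ 4408.59 km ≈ 2380.45 nmi.

2380 nmi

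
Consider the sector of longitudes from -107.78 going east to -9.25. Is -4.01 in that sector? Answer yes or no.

No

Band width going east from -107.78° to -9.25°: ((-9.25 − -107.78) mod 360) = 98.53°.
Offset of -4.01° east of the west edge: ((-4.01 − -107.78) mod 360) = 103.77°.
103.77° > 98.53° ⇒ outside.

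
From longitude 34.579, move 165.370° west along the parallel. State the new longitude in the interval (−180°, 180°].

-130.791°

Start at +34.579°; shift −165.370° → -130.791°.
-130.791° already lies in (−180°, 180°].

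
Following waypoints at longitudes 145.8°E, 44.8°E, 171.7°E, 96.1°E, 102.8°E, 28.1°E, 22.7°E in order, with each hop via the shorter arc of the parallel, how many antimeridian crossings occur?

Leg 1: +145.8° → +44.8°, shortest Δλ = -101.0° (west) — does not cross 180°.
Leg 2: +44.8° → +171.7°, shortest Δλ = 126.9° (east) — does not cross 180°.
Leg 3: +171.7° → +96.1°, shortest Δλ = -75.6° (west) — does not cross 180°.
Leg 4: +96.1° → +102.8°, shortest Δλ = 6.7° (east) — does not cross 180°.
Leg 5: +102.8° → +28.1°, shortest Δλ = -74.7° (west) — does not cross 180°.
Leg 6: +28.1° → +22.7°, shortest Δλ = -5.4° (west) — does not cross 180°.
Total crossings: 0.

0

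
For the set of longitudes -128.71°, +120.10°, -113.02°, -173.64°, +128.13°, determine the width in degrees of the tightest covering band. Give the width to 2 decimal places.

Sort the longitudes: -173.64°, -128.71°, -113.02°, +120.10°, +128.13°.
Eastward gaps between consecutive values (wrapping around): 44.93°, 15.69°, 233.12°, 8.03°, 58.23°.
Largest gap = 233.12° ⇒ minimal covering band is its complement: 360° − 233.12° = 126.88°.
Band runs from +120.10° eastward to -113.02°, crossing the antimeridian.

126.88°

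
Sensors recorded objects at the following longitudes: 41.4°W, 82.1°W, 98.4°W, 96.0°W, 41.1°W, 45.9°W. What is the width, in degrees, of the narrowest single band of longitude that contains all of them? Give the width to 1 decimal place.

57.3°

Sort the longitudes: -98.4°, -96.0°, -82.1°, -45.9°, -41.4°, -41.1°.
Eastward gaps between consecutive values (wrapping around): 2.4°, 13.9°, 36.2°, 4.5°, 0.3°, 302.7°.
Largest gap = 302.7° ⇒ minimal covering band is its complement: 360° − 302.7° = 57.3°.
Band runs from -98.4° eastward to -41.1°.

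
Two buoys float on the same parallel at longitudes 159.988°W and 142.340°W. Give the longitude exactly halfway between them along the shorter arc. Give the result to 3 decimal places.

151.164°W

Signed shortest Δλ from -159.988° to -142.340° is +17.648°.
Midpoint longitude = -159.988° + (+17.648°)/2 = -159.988° + 8.824° = -151.164°.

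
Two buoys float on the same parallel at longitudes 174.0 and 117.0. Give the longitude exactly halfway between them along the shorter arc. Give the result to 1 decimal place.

+145.5°

Signed shortest Δλ from +174.0° to +117.0° is -57.0°.
Midpoint longitude = +174.0° + (-57.0°)/2 = +174.0° − 28.5° = +145.5°.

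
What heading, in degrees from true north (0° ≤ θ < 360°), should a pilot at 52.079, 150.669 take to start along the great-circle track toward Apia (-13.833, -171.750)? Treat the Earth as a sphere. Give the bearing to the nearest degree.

142°

Δλ = -171.750 − 150.669 = -322.419°; wrapped into (−180°, 180°]: 37.581°.
θ = atan2( sin Δλ · cos φ₂ , cos φ₁ · sin φ₂ − sin φ₁ · cos φ₂ · cos Δλ )
  = atan2(0.59219, -0.75397) = 141.853° → normalised to [0°, 360°): 141.853°.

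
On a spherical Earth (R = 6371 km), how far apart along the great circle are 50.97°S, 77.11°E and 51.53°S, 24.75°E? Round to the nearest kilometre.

Δλ = 24.75 − 77.11 = -52.36°.
Δφ = -51.53 − -50.97 = -0.56°.
a = sin²(Δφ/2) + cos φ₁ · cos φ₂ · sin²(Δλ/2) = 0.076280.
c = 2·atan2(√a, √(1−a)) = 0.55965 rad → d = 6371·c ≈ 3565.53 km.

3566 km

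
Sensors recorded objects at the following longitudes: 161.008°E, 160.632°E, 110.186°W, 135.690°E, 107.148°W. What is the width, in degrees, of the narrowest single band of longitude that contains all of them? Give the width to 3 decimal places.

117.162°

Sort the longitudes: -110.186°, -107.148°, +135.690°, +160.632°, +161.008°.
Eastward gaps between consecutive values (wrapping around): 3.038°, 242.838°, 24.942°, 0.376°, 88.806°.
Largest gap = 242.838° ⇒ minimal covering band is its complement: 360° − 242.838° = 117.162°.
Band runs from +135.690° eastward to -107.148°, crossing the antimeridian.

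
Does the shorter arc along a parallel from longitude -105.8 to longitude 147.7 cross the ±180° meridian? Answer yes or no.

Naïve |147.7 − -105.8| = 253.5° > 180°, so the shorter arc goes the other way round — across 180°.
Signed shortest Δλ = ((147.7 − -105.8 + 180) mod 360) − 180 = -106.5°.
Going west by 106.5° from -105.8° passes through 180° before reaching +147.7°.

Yes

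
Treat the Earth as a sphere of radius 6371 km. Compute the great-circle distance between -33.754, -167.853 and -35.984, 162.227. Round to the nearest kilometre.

Δλ = 162.227 − -167.853 = 330.080°; wrapped into (−180°, 180°]: -29.920°.
Δφ = -35.984 − -33.754 = -2.230°.
a = sin²(Δφ/2) + cos φ₁ · cos φ₂ · sin²(Δλ/2) = 0.045212.
c = 2·atan2(√a, √(1−a)) = 0.42853 rad → d = 6371·c ≈ 2730.18 km.

2730 km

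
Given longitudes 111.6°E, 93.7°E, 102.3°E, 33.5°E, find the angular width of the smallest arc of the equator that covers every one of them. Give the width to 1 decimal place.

Sort the longitudes: +33.5°, +93.7°, +102.3°, +111.6°.
Eastward gaps between consecutive values (wrapping around): 60.2°, 8.6°, 9.3°, 281.9°.
Largest gap = 281.9° ⇒ minimal covering band is its complement: 360° − 281.9° = 78.1°.
Band runs from +33.5° eastward to +111.6°.

78.1°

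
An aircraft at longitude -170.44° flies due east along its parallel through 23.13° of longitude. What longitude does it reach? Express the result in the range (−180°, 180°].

Start at -170.44°; shift +23.13° → -147.31°.
-147.31° already lies in (−180°, 180°].

-147.31°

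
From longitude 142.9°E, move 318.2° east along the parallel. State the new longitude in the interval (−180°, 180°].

Start at +142.9°; shift +318.2° → +461.1°.
+461.1° lies outside (−180°, 180°]; subtract 360° → +101.1°.

101.1°E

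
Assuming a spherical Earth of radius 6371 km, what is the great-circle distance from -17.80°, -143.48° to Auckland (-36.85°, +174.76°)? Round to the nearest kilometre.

Δλ = 174.76 − -143.48 = 318.24°; wrapped into (−180°, 180°]: -41.76°.
Δφ = -36.85 − -17.80 = -19.05°.
a = sin²(Δφ/2) + cos φ₁ · cos φ₂ · sin²(Δλ/2) = 0.124167.
c = 2·atan2(√a, √(1−a)) = 0.72021 rad → d = 6371·c ≈ 4588.47 km.

4588 km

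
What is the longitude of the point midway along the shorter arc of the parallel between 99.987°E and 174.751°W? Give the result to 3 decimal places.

Signed shortest Δλ from +99.987° to -174.751° is +85.262°.
Midpoint longitude = +99.987° + (+85.262°)/2 = +99.987° + 42.631° = +142.618°.
(The naïve average (+99.987 + -174.751)/2 = -37.382° is on the wrong side of the globe.)

142.618°E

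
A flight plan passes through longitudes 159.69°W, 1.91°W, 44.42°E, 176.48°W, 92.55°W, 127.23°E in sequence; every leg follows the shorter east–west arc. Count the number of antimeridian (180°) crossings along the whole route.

2

Leg 1: -159.69° → -1.91°, shortest Δλ = 157.78° (east) — does not cross 180°.
Leg 2: -1.91° → +44.42°, shortest Δλ = 46.33° (east) — does not cross 180°.
Leg 3: +44.42° → -176.48°, shortest Δλ = 139.1° (east) — crosses 180°.
Leg 4: -176.48° → -92.55°, shortest Δλ = 83.93° (east) — does not cross 180°.
Leg 5: -92.55° → +127.23°, shortest Δλ = -140.22° (west) — crosses 180°.
Total crossings: 2.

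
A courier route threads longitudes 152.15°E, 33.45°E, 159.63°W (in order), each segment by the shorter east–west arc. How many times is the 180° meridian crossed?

Leg 1: +152.15° → +33.45°, shortest Δλ = -118.7° (west) — does not cross 180°.
Leg 2: +33.45° → -159.63°, shortest Δλ = 166.92° (east) — crosses 180°.
Total crossings: 1.

1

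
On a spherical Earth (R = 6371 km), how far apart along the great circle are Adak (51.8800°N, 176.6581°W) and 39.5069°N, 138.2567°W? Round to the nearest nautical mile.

Δλ = -138.2567 − -176.6581 = 38.4014°.
Δφ = 39.5069 − 51.8800 = -12.3731°.
a = sin²(Δφ/2) + cos φ₁ · cos φ₂ · sin²(Δλ/2) = 0.063129.
c = 2·atan2(√a, √(1−a)) = 0.50795 rad → d = 6371·c ≈ 3236.16 km ≈ 1747.39 nmi.

1747 nmi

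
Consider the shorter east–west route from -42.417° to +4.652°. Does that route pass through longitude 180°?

Signed shortest Δλ = ((4.652 − -42.417 + 180) mod 360) − 180 = 47.069°.
Going east by 47.069° from -42.417° reaches +4.652° without touching 180°.

No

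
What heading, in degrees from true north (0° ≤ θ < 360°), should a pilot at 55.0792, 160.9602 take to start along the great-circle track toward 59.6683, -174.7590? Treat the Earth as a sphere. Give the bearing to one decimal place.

60.7°

Δλ = -174.7590 − 160.9602 = -335.7192°; wrapped into (−180°, 180°]: 24.2808°.
θ = atan2( sin Δλ · cos φ₂ , cos φ₁ · sin φ₂ − sin φ₁ · cos φ₂ · cos Δλ )
  = atan2(0.20766, 0.11664) = 60.678° → normalised to [0°, 360°): 60.678°.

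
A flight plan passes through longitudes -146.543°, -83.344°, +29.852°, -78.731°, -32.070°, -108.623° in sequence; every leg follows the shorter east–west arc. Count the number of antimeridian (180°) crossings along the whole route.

Leg 1: -146.543° → -83.344°, shortest Δλ = 63.199° (east) — does not cross 180°.
Leg 2: -83.344° → +29.852°, shortest Δλ = 113.196° (east) — does not cross 180°.
Leg 3: +29.852° → -78.731°, shortest Δλ = -108.583° (west) — does not cross 180°.
Leg 4: -78.731° → -32.070°, shortest Δλ = 46.661° (east) — does not cross 180°.
Leg 5: -32.070° → -108.623°, shortest Δλ = -76.553° (west) — does not cross 180°.
Total crossings: 0.

0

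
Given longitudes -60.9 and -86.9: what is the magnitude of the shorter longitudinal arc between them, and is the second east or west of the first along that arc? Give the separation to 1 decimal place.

26.0° west

Raw difference: -86.9 − -60.9 = -26.0°.
Normalise into (−180°, 180°]: -26.0° stays -26.0°.
Negative ⇒ the second point lies to the west; separation 26.0°.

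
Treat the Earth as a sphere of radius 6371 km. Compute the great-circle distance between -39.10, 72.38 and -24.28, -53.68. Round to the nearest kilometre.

Δλ = -53.68 − 72.38 = -126.06°.
Δφ = -24.28 − -39.10 = 14.82°.
a = sin²(Δφ/2) + cos φ₁ · cos φ₂ · sin²(Δλ/2) = 0.578534.
c = 2·atan2(√a, √(1−a)) = 1.72852 rad → d = 6371·c ≈ 11012.39 km.

11012 km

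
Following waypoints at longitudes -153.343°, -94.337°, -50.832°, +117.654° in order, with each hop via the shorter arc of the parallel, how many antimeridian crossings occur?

Leg 1: -153.343° → -94.337°, shortest Δλ = 59.006° (east) — does not cross 180°.
Leg 2: -94.337° → -50.832°, shortest Δλ = 43.505° (east) — does not cross 180°.
Leg 3: -50.832° → +117.654°, shortest Δλ = 168.486° (east) — does not cross 180°.
Total crossings: 0.

0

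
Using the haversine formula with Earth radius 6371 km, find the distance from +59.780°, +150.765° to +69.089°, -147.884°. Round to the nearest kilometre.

2970 km

Δλ = -147.884 − 150.765 = -298.649°; wrapped into (−180°, 180°]: 61.351°.
Δφ = 69.089 − 59.780 = 9.309°.
a = sin²(Δφ/2) + cos φ₁ · cos φ₂ · sin²(Δλ/2) = 0.053342.
c = 2·atan2(√a, √(1−a)) = 0.46613 rad → d = 6371·c ≈ 2969.70 km.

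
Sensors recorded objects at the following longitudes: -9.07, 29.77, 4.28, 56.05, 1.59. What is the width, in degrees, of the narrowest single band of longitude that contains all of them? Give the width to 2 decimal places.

65.12°

Sort the longitudes: -9.07°, +1.59°, +4.28°, +29.77°, +56.05°.
Eastward gaps between consecutive values (wrapping around): 10.66°, 2.69°, 25.49°, 26.28°, 294.88°.
Largest gap = 294.88° ⇒ minimal covering band is its complement: 360° − 294.88° = 65.12°.
Band runs from -9.07° eastward to +56.05°.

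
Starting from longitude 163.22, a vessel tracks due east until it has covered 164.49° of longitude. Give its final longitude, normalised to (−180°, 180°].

-32.29°

Start at +163.22°; shift +164.49° → +327.71°.
+327.71° lies outside (−180°, 180°]; subtract 360° → -32.29°.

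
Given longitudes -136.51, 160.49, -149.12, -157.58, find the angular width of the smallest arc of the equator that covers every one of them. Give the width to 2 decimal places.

Sort the longitudes: -157.58°, -149.12°, -136.51°, +160.49°.
Eastward gaps between consecutive values (wrapping around): 8.46°, 12.61°, 297.00°, 41.93°.
Largest gap = 297.00° ⇒ minimal covering band is its complement: 360° − 297.00° = 63.00°.
Band runs from +160.49° eastward to -136.51°, crossing the antimeridian.

63.00°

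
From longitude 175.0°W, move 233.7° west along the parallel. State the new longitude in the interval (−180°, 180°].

Start at -175.0°; shift −233.7° → -408.7°.
-408.7° lies outside (−180°, 180°]; add 360° → -48.7°.

48.7°W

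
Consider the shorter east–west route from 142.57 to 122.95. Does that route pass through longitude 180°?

No

Signed shortest Δλ = ((122.95 − 142.57 + 180) mod 360) − 180 = -19.62°.
Going west by 19.62° from +142.57° reaches +122.95° without touching 180°.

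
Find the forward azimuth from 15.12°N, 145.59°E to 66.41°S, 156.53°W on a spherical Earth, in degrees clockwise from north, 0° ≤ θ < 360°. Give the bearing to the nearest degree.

160°

Δλ = -156.53 − 145.59 = -302.12°; wrapped into (−180°, 180°]: 57.88°.
θ = atan2( sin Δλ · cos φ₂ , cos φ₁ · sin φ₂ − sin φ₁ · cos φ₂ · cos Δλ )
  = atan2(0.33893, -0.94021) = 160.176° → normalised to [0°, 360°): 160.176°.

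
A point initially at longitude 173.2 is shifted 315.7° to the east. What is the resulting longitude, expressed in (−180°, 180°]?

Start at +173.2°; shift +315.7° → +488.9°.
+488.9° lies outside (−180°, 180°]; subtract 360° → +128.9°.

+128.9°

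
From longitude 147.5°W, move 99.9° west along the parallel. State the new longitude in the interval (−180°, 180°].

Start at -147.5°; shift −99.9° → -247.4°.
-247.4° lies outside (−180°, 180°]; add 360° → +112.6°.

112.6°E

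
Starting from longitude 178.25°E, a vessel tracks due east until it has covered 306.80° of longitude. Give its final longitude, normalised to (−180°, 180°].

125.05°E

Start at +178.25°; shift +306.80° → +485.05°.
+485.05° lies outside (−180°, 180°]; subtract 360° → +125.05°.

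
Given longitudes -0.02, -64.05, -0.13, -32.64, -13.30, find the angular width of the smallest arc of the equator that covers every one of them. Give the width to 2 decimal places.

Sort the longitudes: -64.05°, -32.64°, -13.30°, -0.13°, -0.02°.
Eastward gaps between consecutive values (wrapping around): 31.41°, 19.34°, 13.17°, 0.11°, 295.97°.
Largest gap = 295.97° ⇒ minimal covering band is its complement: 360° − 295.97° = 64.03°.
Band runs from -64.05° eastward to -0.02°.

64.03°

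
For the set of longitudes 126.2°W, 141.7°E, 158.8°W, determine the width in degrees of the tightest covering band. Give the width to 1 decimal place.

92.1°

Sort the longitudes: -158.8°, -126.2°, +141.7°.
Eastward gaps between consecutive values (wrapping around): 32.6°, 267.9°, 59.5°.
Largest gap = 267.9° ⇒ minimal covering band is its complement: 360° − 267.9° = 92.1°.
Band runs from +141.7° eastward to -126.2°, crossing the antimeridian.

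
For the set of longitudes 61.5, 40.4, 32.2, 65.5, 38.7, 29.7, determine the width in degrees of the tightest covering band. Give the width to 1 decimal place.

35.8°

Sort the longitudes: +29.7°, +32.2°, +38.7°, +40.4°, +61.5°, +65.5°.
Eastward gaps between consecutive values (wrapping around): 2.5°, 6.5°, 1.7°, 21.1°, 4.0°, 324.2°.
Largest gap = 324.2° ⇒ minimal covering band is its complement: 360° − 324.2° = 35.8°.
Band runs from +29.7° eastward to +65.5°.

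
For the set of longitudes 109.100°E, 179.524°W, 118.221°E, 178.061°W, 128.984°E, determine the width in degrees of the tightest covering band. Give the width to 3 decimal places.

72.839°

Sort the longitudes: -179.524°, -178.061°, +109.100°, +118.221°, +128.984°.
Eastward gaps between consecutive values (wrapping around): 1.463°, 287.161°, 9.121°, 10.763°, 51.492°.
Largest gap = 287.161° ⇒ minimal covering band is its complement: 360° − 287.161° = 72.839°.
Band runs from +109.100° eastward to -178.061°, crossing the antimeridian.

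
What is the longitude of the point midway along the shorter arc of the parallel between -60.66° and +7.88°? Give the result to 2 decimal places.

Signed shortest Δλ from -60.66° to +7.88° is +68.54°.
Midpoint longitude = -60.66° + (+68.54°)/2 = -60.66° + 34.27° = -26.39°.

-26.39°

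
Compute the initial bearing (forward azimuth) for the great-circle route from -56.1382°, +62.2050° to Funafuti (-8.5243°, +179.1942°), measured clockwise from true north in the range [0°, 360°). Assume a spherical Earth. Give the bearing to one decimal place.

Δλ = 179.1942 − 62.2050 = 116.9892°.
θ = atan2( sin Δλ · cos φ₂ , cos φ₁ · sin φ₂ − sin φ₁ · cos φ₂ · cos Δλ )
  = atan2(0.88125, -0.45528) = 117.322° → normalised to [0°, 360°): 117.322°.

117.3°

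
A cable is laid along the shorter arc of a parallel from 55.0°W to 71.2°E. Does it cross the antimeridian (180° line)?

Signed shortest Δλ = ((71.2 − -55.0 + 180) mod 360) − 180 = 126.2°.
Going east by 126.2° from -55.0° reaches +71.2° without touching 180°.

No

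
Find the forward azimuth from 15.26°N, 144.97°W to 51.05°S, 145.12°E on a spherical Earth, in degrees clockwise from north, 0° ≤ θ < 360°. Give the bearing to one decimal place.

Δλ = 145.12 − -144.97 = 290.09°; wrapped into (−180°, 180°]: -69.91°.
θ = atan2( sin Δλ · cos φ₂ , cos φ₁ · sin φ₂ − sin φ₁ · cos φ₂ · cos Δλ )
  = atan2(-0.59039, -0.80711) = -143.815° → normalised to [0°, 360°): 216.185°.

216.2°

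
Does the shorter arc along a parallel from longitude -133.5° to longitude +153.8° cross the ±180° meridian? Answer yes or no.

Yes

Naïve |153.8 − -133.5| = 287.3° > 180°, so the shorter arc goes the other way round — across 180°.
Signed shortest Δλ = ((153.8 − -133.5 + 180) mod 360) − 180 = -72.7°.
Going west by 72.7° from -133.5° passes through 180° before reaching +153.8°.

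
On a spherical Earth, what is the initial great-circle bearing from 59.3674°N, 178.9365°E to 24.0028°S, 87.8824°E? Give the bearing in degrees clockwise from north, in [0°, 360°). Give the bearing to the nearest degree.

Δλ = 87.8824 − 178.9365 = -91.0541°.
θ = atan2( sin Δλ · cos φ₂ , cos φ₁ · sin φ₂ − sin φ₁ · cos φ₂ · cos Δλ )
  = atan2(-0.91337, -0.19281) = -101.920° → normalised to [0°, 360°): 258.080°.

258°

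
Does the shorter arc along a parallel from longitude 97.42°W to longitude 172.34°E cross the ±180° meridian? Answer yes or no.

Yes

Naïve |172.34 − -97.42| = 269.76° > 180°, so the shorter arc goes the other way round — across 180°.
Signed shortest Δλ = ((172.34 − -97.42 + 180) mod 360) − 180 = -90.24°.
Going west by 90.24° from -97.42° passes through 180° before reaching +172.34°.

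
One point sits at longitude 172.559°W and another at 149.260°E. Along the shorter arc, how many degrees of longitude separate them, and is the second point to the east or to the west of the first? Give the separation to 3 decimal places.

38.181° west

Raw difference: 149.260 − -172.559 = 321.819°.
Normalise into (−180°, 180°]: 321.819° − 360° = -38.181°.
Negative ⇒ the second point lies to the west; separation 38.181°.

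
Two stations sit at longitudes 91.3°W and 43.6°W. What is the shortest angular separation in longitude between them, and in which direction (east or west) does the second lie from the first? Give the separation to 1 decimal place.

Raw difference: -43.6 − -91.3 = 47.7°.
Normalise into (−180°, 180°]: 47.7° stays 47.7°.
Positive ⇒ the second point lies to the east; separation 47.7°.

47.7° east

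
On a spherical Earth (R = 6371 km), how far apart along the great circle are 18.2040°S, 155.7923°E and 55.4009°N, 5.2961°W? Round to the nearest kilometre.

Δλ = -5.2961 − 155.7923 = -161.0884°.
Δφ = 55.4009 − -18.2040 = 73.6049°.
a = sin²(Δφ/2) + cos φ₁ · cos φ₂ · sin²(Δλ/2) = 0.883723.
c = 2·atan2(√a, √(1−a)) = 2.44564 rad → d = 6371·c ≈ 15581.19 km.

15581 km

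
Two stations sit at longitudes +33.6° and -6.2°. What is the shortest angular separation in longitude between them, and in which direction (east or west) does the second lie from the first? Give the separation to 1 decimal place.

Raw difference: -6.2 − 33.6 = -39.8°.
Normalise into (−180°, 180°]: -39.8° stays -39.8°.
Negative ⇒ the second point lies to the west; separation 39.8°.

39.8° west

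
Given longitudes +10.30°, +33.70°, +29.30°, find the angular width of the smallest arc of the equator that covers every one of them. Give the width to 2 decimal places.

23.40°

Sort the longitudes: +10.30°, +29.30°, +33.70°.
Eastward gaps between consecutive values (wrapping around): 19.00°, 4.40°, 336.60°.
Largest gap = 336.60° ⇒ minimal covering band is its complement: 360° − 336.60° = 23.40°.
Band runs from +10.30° eastward to +33.70°.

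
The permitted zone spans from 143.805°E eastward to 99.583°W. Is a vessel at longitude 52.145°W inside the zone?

Band width going east from +143.805° to -99.583°: ((-99.583 − 143.805) mod 360) = 116.612°.
Offset of -52.145° east of the west edge: ((-52.145 − 143.805) mod 360) = 164.050°.
164.050° > 116.612° ⇒ outside.

No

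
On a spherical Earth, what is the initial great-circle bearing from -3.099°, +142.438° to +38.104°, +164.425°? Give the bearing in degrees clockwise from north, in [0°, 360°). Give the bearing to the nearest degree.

24°

Δλ = 164.425 − 142.438 = 21.987°.
θ = atan2( sin Δλ · cos φ₂ , cos φ₁ · sin φ₂ − sin φ₁ · cos φ₂ · cos Δλ )
  = atan2(0.29461, 0.65563) = 24.197° → normalised to [0°, 360°): 24.197°.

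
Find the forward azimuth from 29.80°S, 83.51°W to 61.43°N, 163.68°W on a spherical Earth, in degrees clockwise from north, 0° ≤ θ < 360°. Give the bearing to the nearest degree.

330°

Δλ = -163.68 − -83.51 = -80.17°.
θ = atan2( sin Δλ · cos φ₂ , cos φ₁ · sin φ₂ − sin φ₁ · cos φ₂ · cos Δλ )
  = atan2(-0.47121, 0.80268) = -30.415° → normalised to [0°, 360°): 329.585°.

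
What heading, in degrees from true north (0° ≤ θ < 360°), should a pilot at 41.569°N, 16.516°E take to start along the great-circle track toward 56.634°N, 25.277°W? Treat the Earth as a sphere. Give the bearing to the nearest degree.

Δλ = -25.277 − 16.516 = -41.793°.
θ = atan2( sin Δλ · cos φ₂ , cos φ₁ · sin φ₂ − sin φ₁ · cos φ₂ · cos Δλ )
  = atan2(-0.36653, 0.35277) = -46.096° → normalised to [0°, 360°): 313.904°.

314°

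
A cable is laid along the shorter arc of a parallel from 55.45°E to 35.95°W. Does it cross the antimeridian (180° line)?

Signed shortest Δλ = ((-35.95 − 55.45 + 180) mod 360) − 180 = -91.4°.
Going west by 91.4° from +55.45° reaches -35.95° without touching 180°.

No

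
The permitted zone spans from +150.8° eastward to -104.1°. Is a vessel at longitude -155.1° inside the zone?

Band width going east from +150.8° to -104.1°: ((-104.1 − 150.8) mod 360) = 105.1°.
Offset of -155.1° east of the west edge: ((-155.1 − 150.8) mod 360) = 54.1°.
54.1° ≤ 105.1° ⇒ inside.

Yes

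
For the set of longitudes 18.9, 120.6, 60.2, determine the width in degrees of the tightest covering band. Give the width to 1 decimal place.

Sort the longitudes: +18.9°, +60.2°, +120.6°.
Eastward gaps between consecutive values (wrapping around): 41.3°, 60.4°, 258.3°.
Largest gap = 258.3° ⇒ minimal covering band is its complement: 360° − 258.3° = 101.7°.
Band runs from +18.9° eastward to +120.6°.

101.7°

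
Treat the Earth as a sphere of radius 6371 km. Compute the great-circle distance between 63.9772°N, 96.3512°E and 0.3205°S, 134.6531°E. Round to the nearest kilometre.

Δλ = 134.6531 − 96.3512 = 38.3019°.
Δφ = -0.3205 − 63.9772 = -64.2977°.
a = sin²(Δφ/2) + cos φ₁ · cos φ₂ · sin²(Δλ/2) = 0.330369.
c = 2·atan2(√a, √(1−a)) = 1.22466 rad → d = 6371·c ≈ 7802.33 km.

7802 km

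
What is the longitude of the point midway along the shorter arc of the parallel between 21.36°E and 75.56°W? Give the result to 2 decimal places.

27.10°W

Signed shortest Δλ from +21.36° to -75.56° is -96.92°.
Midpoint longitude = +21.36° + (-96.92°)/2 = +21.36° − 48.46° = -27.10°.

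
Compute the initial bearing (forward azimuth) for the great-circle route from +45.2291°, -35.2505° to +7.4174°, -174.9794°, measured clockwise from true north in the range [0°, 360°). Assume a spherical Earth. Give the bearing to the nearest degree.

Δλ = -174.9794 − -35.2505 = -139.7289°.
θ = atan2( sin Δλ · cos φ₂ , cos φ₁ · sin φ₂ − sin φ₁ · cos φ₂ · cos Δλ )
  = atan2(-0.64100, 0.62806) = -45.584° → normalised to [0°, 360°): 314.416°.

314°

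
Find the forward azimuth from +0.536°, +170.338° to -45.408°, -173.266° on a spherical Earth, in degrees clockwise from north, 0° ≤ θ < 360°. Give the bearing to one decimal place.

164.6°

Δλ = -173.266 − 170.338 = -343.604°; wrapped into (−180°, 180°]: 16.396°.
θ = atan2( sin Δλ · cos φ₂ , cos φ₁ · sin φ₂ − sin φ₁ · cos φ₂ · cos Δλ )
  = atan2(0.19817, -0.71839) = 164.578° → normalised to [0°, 360°): 164.578°.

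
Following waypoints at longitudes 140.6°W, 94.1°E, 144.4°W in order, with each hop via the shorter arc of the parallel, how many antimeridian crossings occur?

2

Leg 1: -140.6° → +94.1°, shortest Δλ = -125.3° (west) — crosses 180°.
Leg 2: +94.1° → -144.4°, shortest Δλ = 121.5° (east) — crosses 180°.
Total crossings: 2.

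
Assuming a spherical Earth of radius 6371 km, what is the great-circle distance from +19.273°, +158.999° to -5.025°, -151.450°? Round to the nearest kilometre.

Δλ = -151.450 − 158.999 = -310.449°; wrapped into (−180°, 180°]: 49.551°.
Δφ = -5.025 − 19.273 = -24.298°.
a = sin²(Δφ/2) + cos φ₁ · cos φ₂ · sin²(Δλ/2) = 0.209427.
c = 2·atan2(√a, √(1−a)) = 0.95066 rad → d = 6371·c ≈ 6056.65 km.

6057 km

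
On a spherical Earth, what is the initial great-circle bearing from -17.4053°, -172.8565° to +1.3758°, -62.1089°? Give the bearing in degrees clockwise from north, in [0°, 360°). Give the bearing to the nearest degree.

Δλ = -62.1089 − -172.8565 = 110.7476°.
θ = atan2( sin Δλ · cos φ₂ , cos φ₁ · sin φ₂ − sin φ₁ · cos φ₂ · cos Δλ )
  = atan2(0.93488, -0.08303) = 95.075° → normalised to [0°, 360°): 95.075°.

95°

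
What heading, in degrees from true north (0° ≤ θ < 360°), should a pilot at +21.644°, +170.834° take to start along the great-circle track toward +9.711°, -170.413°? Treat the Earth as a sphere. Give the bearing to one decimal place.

Δλ = -170.413 − 170.834 = -341.247°; wrapped into (−180°, 180°]: 18.753°.
θ = atan2( sin Δλ · cos φ₂ , cos φ₁ · sin φ₂ − sin φ₁ · cos φ₂ · cos Δλ )
  = atan2(0.31688, -0.18747) = 120.609° → normalised to [0°, 360°): 120.609°.

120.6°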